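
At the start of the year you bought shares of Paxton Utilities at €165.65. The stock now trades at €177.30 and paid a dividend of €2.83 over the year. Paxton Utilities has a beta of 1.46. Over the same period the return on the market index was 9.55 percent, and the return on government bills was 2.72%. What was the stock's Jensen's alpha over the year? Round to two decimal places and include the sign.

-3.95%

Realised HPR = (P1 + D1 − P0) / P0 = (177.30 + 2.83 − 165.65) / 165.65 = 14.48 / 165.65 = 8.7413%
MRP = 9.55% − 2.72% = 6.83%
CAPM required = R_f + β·MRP = 2.72% + 1.46 × 6.83% = 12.6918%
α = realised − required = 8.7413% − 12.6918% = -3.95%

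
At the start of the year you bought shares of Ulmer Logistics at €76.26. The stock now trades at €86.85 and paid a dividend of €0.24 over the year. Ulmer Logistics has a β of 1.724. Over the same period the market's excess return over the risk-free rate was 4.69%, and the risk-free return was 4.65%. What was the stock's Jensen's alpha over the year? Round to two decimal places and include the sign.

+1.47%

Realised HPR = (P1 + D1 − P0) / P0 = (86.85 + 0.24 − 76.26) / 76.26 = 10.83 / 76.26 = 14.2014%
CAPM required = R_f + β·MRP = 4.65% + 1.724 × 4.69% = 12.73556%
α = realised − required = 14.2014% − 12.73556% = +1.47%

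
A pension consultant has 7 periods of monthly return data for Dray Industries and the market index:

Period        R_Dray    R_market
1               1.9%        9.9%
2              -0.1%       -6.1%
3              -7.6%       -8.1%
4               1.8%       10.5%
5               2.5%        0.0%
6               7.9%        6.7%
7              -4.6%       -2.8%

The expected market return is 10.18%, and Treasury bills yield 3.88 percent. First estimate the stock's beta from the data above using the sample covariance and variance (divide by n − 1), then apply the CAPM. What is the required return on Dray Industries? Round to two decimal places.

6.82%

Mean R_i = (1.9 − 0.1 − 7.6 + 1.8 + 2.5 + 7.9 − 4.6) / 7 = 0.2571%
Mean R_m = (9.9 − 6.1 − 8.1 + 10.5 + 0.0 + 6.7 − 2.8) / 7 = 1.4429%
Σ(R_i − R̄_i)(R_m − R̄_m) = 163.0929  ⇒  Cov = 163.0929 / 6 = 27.1822
Σ(R_m − R̄_m)² = 349.2371  ⇒  Var(R_m) = 349.2371 / 6 = 58.2062
β = Cov / Var(R_m) = 27.1822 / 58.2062 = 0.4670
MRP = 10.18% − 3.88% = 6.30%
E(R) = R_f + β × MRP = 3.88% + 0.4670 × 6.30% = 6.82%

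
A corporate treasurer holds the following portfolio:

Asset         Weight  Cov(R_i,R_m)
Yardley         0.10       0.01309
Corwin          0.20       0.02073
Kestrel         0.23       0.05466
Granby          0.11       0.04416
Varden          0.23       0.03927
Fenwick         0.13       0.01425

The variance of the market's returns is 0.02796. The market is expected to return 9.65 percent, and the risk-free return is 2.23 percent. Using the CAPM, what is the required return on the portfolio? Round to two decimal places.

β_Yardley = 0.01309 / 0.02796 = 0.4682
β_Corwin = 0.02073 / 0.02796 = 0.7414
β_Kestrel = 0.05466 / 0.02796 = 1.9549
β_Granby = 0.04416 / 0.02796 = 1.5794
β_Varden = 0.03927 / 0.02796 = 1.4045
β_Fenwick = 0.01425 / 0.02796 = 0.5097
β_P = Σ w_i β_i = 0.10×0.4682 + 0.20×0.7414 + 0.23×1.9549 + 0.11×1.5794 + 0.23×1.4045 + 0.13×0.5097 = 1.2078
MRP = 9.65% − 2.23% = 7.42%
E(R_P) = R_f + β_P × MRP = 2.23% + 1.2078 × 7.42% = 11.19%

11.19%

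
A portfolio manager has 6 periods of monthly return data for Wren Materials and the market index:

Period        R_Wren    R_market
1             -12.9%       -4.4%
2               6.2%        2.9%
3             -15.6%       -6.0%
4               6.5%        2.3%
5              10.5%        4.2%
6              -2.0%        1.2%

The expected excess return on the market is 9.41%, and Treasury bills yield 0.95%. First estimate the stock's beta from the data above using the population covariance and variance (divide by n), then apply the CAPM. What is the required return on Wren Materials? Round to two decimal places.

Mean R_i = (-12.9 + 6.2 − 15.6 + 6.5 + 10.5 − 2.0) / 6 = -1.2167%
Mean R_m = (-4.4 + 2.9 − 6.0 + 2.3 + 4.2 + 1.2) / 6 = 0.0333%
Σ(R_i − R̄_i)(R_m − R̄_m) = 225.2333  ⇒  Cov = 225.2333 / 6 = 37.5389
Σ(R_m − R̄_m)² = 88.1333  ⇒  Var(R_m) = 88.1333 / 6 = 14.6889
β = Cov / Var(R_m) = 37.5389 / 14.6889 = 2.5556
E(R) = R_f + β × MRP = 0.95% + 2.5556 × 9.41% = 25.00%

25.00%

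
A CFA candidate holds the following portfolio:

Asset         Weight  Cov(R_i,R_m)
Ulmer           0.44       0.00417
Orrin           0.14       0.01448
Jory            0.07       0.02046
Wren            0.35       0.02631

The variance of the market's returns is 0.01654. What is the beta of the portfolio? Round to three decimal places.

0.877

β_Ulmer = 0.00417 / 0.01654 = 0.2521
β_Orrin = 0.01448 / 0.01654 = 0.8755
β_Jory = 0.02046 / 0.01654 = 1.2370
β_Wren = 0.02631 / 0.01654 = 1.5907
β_P = Σ w_i β_i = 0.44×0.2521 + 0.14×0.8755 + 0.07×1.2370 + 0.35×1.5907 = 0.8768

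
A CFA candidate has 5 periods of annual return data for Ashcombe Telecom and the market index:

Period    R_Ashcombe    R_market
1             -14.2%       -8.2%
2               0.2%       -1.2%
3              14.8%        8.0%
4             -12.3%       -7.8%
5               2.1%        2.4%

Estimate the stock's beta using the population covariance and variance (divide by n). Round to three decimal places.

1.699

Mean R_i = (-14.2 + 0.2 + 14.8 − 12.3 + 2.1) / 5 = -1.8800%
Mean R_m = (-8.2 − 1.2 + 8.0 − 7.8 + 2.4) / 5 = -1.3600%
Σ(R_i − R̄_i)(R_m − R̄_m) = 322.7960  ⇒  Cov = 322.7960 / 5 = 64.5592
Σ(R_m − R̄_m)² = 190.0320  ⇒  Var(R_m) = 190.0320 / 5 = 38.0064
β = Cov / Var(R_m) = 64.5592 / 38.0064 = 1.6986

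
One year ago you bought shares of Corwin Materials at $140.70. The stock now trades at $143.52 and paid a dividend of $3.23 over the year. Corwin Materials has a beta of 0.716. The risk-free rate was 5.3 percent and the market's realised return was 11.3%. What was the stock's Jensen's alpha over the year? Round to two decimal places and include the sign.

Realised HPR = (P1 + D1 − P0) / P0 = (143.52 + 3.23 − 140.70) / 140.70 = 6.05 / 140.70 = 4.2999%
MRP = 11.3% − 5.3% = 6.00%
CAPM required = R_f + β·MRP = 5.3% + 0.716 × 6.0% = 9.5960%
α = realised − required = 4.2999% − 9.5960% = -5.30%

-5.30%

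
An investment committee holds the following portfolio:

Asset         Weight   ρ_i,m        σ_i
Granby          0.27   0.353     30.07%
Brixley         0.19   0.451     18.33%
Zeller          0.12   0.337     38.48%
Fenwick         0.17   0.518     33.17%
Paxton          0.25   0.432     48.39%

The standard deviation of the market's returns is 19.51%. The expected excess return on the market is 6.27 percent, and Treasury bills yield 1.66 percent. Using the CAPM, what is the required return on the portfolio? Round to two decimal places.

6.20%

β_Granby = 0.353 × 30.07% / 19.51% = 0.5441
β_Brixley = 0.451 × 18.33% / 19.51% = 0.4237
β_Zeller = 0.337 × 38.48% / 19.51% = 0.6647
β_Fenwick = 0.518 × 33.17% / 19.51% = 0.8807
β_Paxton = 0.432 × 48.39% / 19.51% = 1.0715
β_P = Σ w_i β_i = 0.27×0.5441 + 0.19×0.4237 + 0.12×0.6647 + 0.17×0.8807 + 0.25×1.0715 = 0.7248
E(R_P) = R_f + β_P × MRP = 1.66% + 0.7248 × 6.27% = 6.20%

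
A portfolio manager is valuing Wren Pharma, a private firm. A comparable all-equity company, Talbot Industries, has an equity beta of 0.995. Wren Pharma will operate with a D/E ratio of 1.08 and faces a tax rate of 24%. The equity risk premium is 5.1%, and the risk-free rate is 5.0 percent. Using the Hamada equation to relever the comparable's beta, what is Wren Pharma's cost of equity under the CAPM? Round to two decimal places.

14.24%

β_L = β_U × [1 + (1 − t)(D/E)] = 0.995 × [1 + (1 − 0.24) × 1.08]
    = 0.995 × [1 + 0.76 × 1.08] = 0.995 × 1.8208 = 1.8117
E(R) = R_f + β_L × MRP = 5.0% + 1.8117 × 5.1% = 14.24%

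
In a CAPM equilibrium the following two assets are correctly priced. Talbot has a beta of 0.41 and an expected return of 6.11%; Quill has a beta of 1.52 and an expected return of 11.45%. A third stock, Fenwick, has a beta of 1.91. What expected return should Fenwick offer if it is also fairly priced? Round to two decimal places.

MRP (SML slope) = (11.45% − 6.11%) / (1.52 − 0.41) = 5.34% / 1.11 = 4.8108%
R_f (intercept) = 6.11% − 0.41 × 4.8108% = 4.1376%
E(R_Fenwick) = R_f + β × MRP = 4.1376% + 1.91 × 4.8108% = 13.33%

13.33%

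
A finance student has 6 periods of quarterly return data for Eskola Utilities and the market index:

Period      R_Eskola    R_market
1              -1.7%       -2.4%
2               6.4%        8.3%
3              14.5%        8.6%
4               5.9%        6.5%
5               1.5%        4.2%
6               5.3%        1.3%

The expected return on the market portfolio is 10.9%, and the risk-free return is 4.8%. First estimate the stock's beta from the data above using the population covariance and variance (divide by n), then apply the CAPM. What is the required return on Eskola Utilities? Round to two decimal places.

10.86%

Mean R_i = (-1.7 + 6.4 + 14.5 + 5.9 + 1.5 + 5.3) / 6 = 5.3167%
Mean R_m = (-2.4 + 8.3 + 8.6 + 6.5 + 4.2 + 1.3) / 6 = 4.4167%
Σ(R_i − R̄_i)(R_m − R̄_m) = 92.5483  ⇒  Cov = 92.5483 / 6 = 15.4247
Σ(R_m − R̄_m)² = 93.1483  ⇒  Var(R_m) = 93.1483 / 6 = 15.5247
β = Cov / Var(R_m) = 15.4247 / 15.5247 = 0.9936
MRP = 10.9% − 4.8% = 6.10%
E(R) = R_f + β × MRP = 4.8% + 0.9936 × 6.1% = 10.86%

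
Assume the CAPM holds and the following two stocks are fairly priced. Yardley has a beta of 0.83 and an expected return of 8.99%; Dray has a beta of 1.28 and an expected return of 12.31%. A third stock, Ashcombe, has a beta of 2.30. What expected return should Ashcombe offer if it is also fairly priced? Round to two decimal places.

MRP (SML slope) = (12.31% − 8.99%) / (1.28 − 0.83) = 3.32% / 0.45 = 7.3778%
R_f (intercept) = 8.99% − 0.83 × 7.3778% = 2.8664%
E(R_Ashcombe) = R_f + β × MRP = 2.8664% + 2.30 × 7.3778% = 19.84%

19.84%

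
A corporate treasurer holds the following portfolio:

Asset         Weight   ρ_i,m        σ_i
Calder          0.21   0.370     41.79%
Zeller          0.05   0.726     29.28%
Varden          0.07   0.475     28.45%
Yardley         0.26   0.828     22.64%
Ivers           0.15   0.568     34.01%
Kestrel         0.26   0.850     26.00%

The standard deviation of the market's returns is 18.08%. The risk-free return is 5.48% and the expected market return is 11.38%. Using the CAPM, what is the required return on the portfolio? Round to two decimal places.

β_Calder = 0.370 × 41.79% / 18.08% = 0.8552
β_Zeller = 0.726 × 29.28% / 18.08% = 1.1757
β_Varden = 0.475 × 28.45% / 18.08% = 0.7474
β_Yardley = 0.828 × 22.64% / 18.08% = 1.0368
β_Ivers = 0.568 × 34.01% / 18.08% = 1.0685
β_Kestrel = 0.850 × 26.00% / 18.08% = 1.2223
β_P = Σ w_i β_i = 0.21×0.8552 + 0.05×1.1757 + 0.07×0.7474 + 0.26×1.0368 + 0.15×1.0685 + 0.26×1.2223 = 1.0383
MRP = 11.38% − 5.48% = 5.90%
E(R_P) = R_f + β_P × MRP = 5.48% + 1.0383 × 5.90% = 11.61%

11.61%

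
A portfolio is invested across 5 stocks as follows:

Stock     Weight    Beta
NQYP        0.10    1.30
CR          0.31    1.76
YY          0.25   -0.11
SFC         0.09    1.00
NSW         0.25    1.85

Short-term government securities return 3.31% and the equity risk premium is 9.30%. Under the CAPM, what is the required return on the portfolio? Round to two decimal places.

β_P = Σ w_i β_i = 0.10×1.30 + 0.31×1.76 + 0.25×-0.11 + 0.09×1.00 + 0.25×1.85 = 1.2006
E(R_P) = R_f + β_P × MRP = 3.31% + 1.2006 × 9.30% = 14.48%

14.48%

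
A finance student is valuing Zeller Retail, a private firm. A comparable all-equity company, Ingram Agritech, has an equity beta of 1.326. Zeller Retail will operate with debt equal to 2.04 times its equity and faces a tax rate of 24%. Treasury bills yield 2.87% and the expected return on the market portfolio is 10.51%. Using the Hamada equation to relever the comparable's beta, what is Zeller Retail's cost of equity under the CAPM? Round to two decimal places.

28.71%

β_L = β_U × [1 + (1 − t)(D/E)] = 1.326 × [1 + (1 − 0.24) × 2.04]
    = 1.326 × [1 + 0.76 × 2.04] = 1.326 × 2.5504 = 3.3818
MRP = 10.51% − 2.87% = 7.64%
E(R) = R_f + β_L × MRP = 2.87% + 3.3818 × 7.64% = 28.71%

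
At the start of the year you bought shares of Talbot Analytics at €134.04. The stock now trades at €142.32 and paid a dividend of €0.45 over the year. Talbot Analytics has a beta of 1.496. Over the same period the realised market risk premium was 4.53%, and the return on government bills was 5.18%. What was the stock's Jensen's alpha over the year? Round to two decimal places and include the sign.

Realised HPR = (P1 + D1 − P0) / P0 = (142.32 + 0.45 − 134.04) / 134.04 = 8.73 / 134.04 = 6.5130%
CAPM required = R_f + β·MRP = 5.18% + 1.496 × 4.53% = 11.95688%
α = realised − required = 6.5130% − 11.95688% = -5.44%

-5.44%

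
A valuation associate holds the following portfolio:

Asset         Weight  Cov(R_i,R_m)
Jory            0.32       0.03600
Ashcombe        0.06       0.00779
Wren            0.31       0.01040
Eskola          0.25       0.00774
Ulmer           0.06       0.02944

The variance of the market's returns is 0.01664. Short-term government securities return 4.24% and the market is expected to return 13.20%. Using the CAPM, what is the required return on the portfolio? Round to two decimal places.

14.42%

β_Jory = 0.03600 / 0.01664 = 2.1635
β_Ashcombe = 0.00779 / 0.01664 = 0.4681
β_Wren = 0.01040 / 0.01664 = 0.6250
β_Eskola = 0.00774 / 0.01664 = 0.4651
β_Ulmer = 0.02944 / 0.01664 = 1.7692
β_P = Σ w_i β_i = 0.32×2.1635 + 0.06×0.4681 + 0.31×0.6250 + 0.25×0.4651 + 0.06×1.7692 = 1.1366
MRP = 13.20% − 4.24% = 8.96%
E(R_P) = R_f + β_P × MRP = 4.24% + 1.1366 × 8.96% = 14.42%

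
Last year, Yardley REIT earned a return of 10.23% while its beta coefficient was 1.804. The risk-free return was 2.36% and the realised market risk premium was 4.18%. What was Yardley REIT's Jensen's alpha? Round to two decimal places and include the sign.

+0.33%

CAPM benchmark = R_f + β(R_m − R_f) = 2.36% + 1.804 × 4.18% = 9.90072%
α = actual − benchmark = 10.23% − 9.90072% = +0.33%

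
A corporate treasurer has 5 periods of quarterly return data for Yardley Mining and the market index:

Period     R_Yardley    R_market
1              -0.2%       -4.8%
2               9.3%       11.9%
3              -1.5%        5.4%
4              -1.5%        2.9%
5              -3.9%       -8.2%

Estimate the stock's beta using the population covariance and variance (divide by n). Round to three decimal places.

0.494

Mean R_i = (-0.2 + 9.3 − 1.5 − 1.5 − 3.9) / 5 = 0.4400%
Mean R_m = (-4.8 + 11.9 + 5.4 + 2.9 − 8.2) / 5 = 1.4400%
Σ(R_i − R̄_i)(R_m − R̄_m) = 127.9920  ⇒  Cov = 127.9920 / 5 = 25.5984
Σ(R_m − R̄_m)² = 259.0920  ⇒  Var(R_m) = 259.0920 / 5 = 51.8184
β = Cov / Var(R_m) = 25.5984 / 51.8184 = 0.4940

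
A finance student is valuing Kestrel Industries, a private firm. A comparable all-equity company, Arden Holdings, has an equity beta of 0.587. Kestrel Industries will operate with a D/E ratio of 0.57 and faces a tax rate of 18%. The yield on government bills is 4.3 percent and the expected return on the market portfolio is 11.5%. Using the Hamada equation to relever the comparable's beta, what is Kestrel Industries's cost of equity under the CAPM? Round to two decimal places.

β_L = β_U × [1 + (1 − t)(D/E)] = 0.587 × [1 + (1 − 0.18) × 0.57]
    = 0.587 × [1 + 0.82 × 0.57] = 0.587 × 1.4674 = 0.8614
MRP = 11.5% − 4.3% = 7.20%
E(R) = R_f + β_L × MRP = 4.3% + 0.8614 × 7.2% = 10.50%

10.50%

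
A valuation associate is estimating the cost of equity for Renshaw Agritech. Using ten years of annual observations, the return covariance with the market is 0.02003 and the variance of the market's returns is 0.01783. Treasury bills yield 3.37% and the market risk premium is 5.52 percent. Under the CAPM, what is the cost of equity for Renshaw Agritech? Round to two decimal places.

9.57%

β = Cov(R_i, R_m) / Var(R_m) = 0.02003 / 0.01783 = 1.1234
E(R) = R_f + β × MRP = 3.37% + 1.1234 × 5.52% = 9.57%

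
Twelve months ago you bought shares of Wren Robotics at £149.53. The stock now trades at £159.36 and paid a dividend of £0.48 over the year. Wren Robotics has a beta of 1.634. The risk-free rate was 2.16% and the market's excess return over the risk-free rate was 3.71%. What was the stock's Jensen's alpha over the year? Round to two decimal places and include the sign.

-1.33%

Realised HPR = (P1 + D1 − P0) / P0 = (159.36 + 0.48 − 149.53) / 149.53 = 10.31 / 149.53 = 6.8949%
CAPM required = R_f + β·MRP = 2.16% + 1.634 × 3.71% = 8.22214%
α = realised − required = 6.8949% − 8.22214% = -1.33%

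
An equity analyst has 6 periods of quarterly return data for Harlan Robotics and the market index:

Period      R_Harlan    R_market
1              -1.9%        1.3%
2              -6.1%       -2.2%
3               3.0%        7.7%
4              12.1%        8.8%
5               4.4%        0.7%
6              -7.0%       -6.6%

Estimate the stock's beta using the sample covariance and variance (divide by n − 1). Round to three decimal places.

1.064

Mean R_i = (-1.9 − 6.1 + 3.0 + 12.1 + 4.4 − 7.0) / 6 = 0.7500%
Mean R_m = (1.3 − 2.2 + 7.7 + 8.8 + 0.7 − 6.6) / 6 = 1.6167%
Σ(R_i − R̄_i)(R_m − R̄_m) = 182.5350  ⇒  Cov = 182.5350 / 5 = 36.5070
Σ(R_m − R̄_m)² = 171.6283  ⇒  Var(R_m) = 171.6283 / 5 = 34.3257
β = Cov / Var(R_m) = 36.5070 / 34.3257 = 1.0635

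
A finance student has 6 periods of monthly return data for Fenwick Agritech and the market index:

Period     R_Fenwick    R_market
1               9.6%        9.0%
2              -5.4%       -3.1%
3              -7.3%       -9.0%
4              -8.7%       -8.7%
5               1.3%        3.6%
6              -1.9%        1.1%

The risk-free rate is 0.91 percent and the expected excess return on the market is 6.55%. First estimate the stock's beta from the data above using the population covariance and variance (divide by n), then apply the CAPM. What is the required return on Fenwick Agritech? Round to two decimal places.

6.93%

Mean R_i = (9.6 − 5.4 − 7.3 − 8.7 + 1.3 − 1.9) / 6 = -2.0667%
Mean R_m = (9.0 − 3.1 − 9.0 − 8.7 + 3.6 + 1.1) / 6 = -1.1833%
Σ(R_i − R̄_i)(R_m − R̄_m) = 232.4467  ⇒  Cov = 232.4467 / 6 = 38.7411
Σ(R_m − R̄_m)² = 253.0683  ⇒  Var(R_m) = 253.0683 / 6 = 42.1781
β = Cov / Var(R_m) = 38.7411 / 42.1781 = 0.9185
E(R) = R_f + β × MRP = 0.91% + 0.9185 × 6.55% = 6.93%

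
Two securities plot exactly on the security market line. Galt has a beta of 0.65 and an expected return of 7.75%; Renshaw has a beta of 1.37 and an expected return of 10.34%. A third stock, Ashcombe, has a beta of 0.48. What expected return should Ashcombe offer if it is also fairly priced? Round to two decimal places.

7.14%

MRP (SML slope) = (10.34% − 7.75%) / (1.37 − 0.65) = 2.59% / 0.72 = 3.5972%
R_f (intercept) = 7.75% − 0.65 × 3.5972% = 5.4118%
E(R_Ashcombe) = R_f + β × MRP = 5.4118% + 0.48 × 3.5972% = 7.14%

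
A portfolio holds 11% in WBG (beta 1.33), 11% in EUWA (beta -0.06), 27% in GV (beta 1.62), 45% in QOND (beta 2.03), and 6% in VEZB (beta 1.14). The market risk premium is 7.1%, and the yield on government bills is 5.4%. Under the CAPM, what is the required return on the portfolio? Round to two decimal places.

16.47%

β_P = Σ w_i β_i = 0.11×1.33 + 0.11×-0.06 + 0.27×1.62 + 0.45×2.03 + 0.06×1.14 = 1.5590
E(R_P) = R_f + β_P × MRP = 5.4% + 1.5590 × 7.1% = 16.47%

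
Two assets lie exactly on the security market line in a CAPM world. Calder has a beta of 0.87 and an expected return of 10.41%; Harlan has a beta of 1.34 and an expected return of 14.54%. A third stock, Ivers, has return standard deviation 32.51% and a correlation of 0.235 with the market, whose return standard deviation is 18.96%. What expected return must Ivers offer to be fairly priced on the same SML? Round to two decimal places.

MRP = (14.54% − 10.41%) / (1.34 − 0.87) = 8.7872%
R_f = 10.41% − 0.87 × 8.7872% = 2.7651%
β_Ivers = ρ·σ_i/σ_m = 0.235 × 32.51 / 18.96 = 0.4029
E(R_Ivers) = R_f + β × MRP = 2.7651% + 0.4029 × 8.7872% = 6.31%

6.31%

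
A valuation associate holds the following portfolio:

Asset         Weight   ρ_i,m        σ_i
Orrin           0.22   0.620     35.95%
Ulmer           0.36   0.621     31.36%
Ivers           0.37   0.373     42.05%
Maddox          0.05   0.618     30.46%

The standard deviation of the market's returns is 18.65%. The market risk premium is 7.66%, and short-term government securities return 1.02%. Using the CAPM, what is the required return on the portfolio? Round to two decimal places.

β_Orrin = 0.620 × 35.95% / 18.65% = 1.1951
β_Ulmer = 0.621 × 31.36% / 18.65% = 1.0442
β_Ivers = 0.373 × 42.05% / 18.65% = 0.8410
β_Maddox = 0.618 × 30.46% / 18.65% = 1.0093
β_P = Σ w_i β_i = 0.22×1.1951 + 0.36×1.0442 + 0.37×0.8410 + 0.05×1.0093 = 1.0005
E(R_P) = R_f + β_P × MRP = 1.02% + 1.0005 × 7.66% = 8.68%

8.68%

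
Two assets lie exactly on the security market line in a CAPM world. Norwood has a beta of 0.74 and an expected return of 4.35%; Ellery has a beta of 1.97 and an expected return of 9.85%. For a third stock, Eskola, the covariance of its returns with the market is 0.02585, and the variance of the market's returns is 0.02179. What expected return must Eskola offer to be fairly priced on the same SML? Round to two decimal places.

6.35%

MRP = (9.85% − 4.35%) / (1.97 − 0.74) = 4.4715%
R_f = 4.35% − 0.74 × 4.4715% = 1.0411%
β_Eskola = Cov / Var(R_m) = 0.02585 / 0.02179 = 1.1863
E(R_Eskola) = R_f + β × MRP = 1.0411% + 1.1863 × 4.4715% = 6.35%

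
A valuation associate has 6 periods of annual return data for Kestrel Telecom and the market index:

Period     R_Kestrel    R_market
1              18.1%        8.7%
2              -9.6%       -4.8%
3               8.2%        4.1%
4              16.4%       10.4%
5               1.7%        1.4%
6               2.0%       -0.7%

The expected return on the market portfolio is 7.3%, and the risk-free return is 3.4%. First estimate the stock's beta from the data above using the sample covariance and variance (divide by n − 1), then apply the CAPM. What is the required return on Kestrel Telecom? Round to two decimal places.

Mean R_i = (18.1 − 9.6 + 8.2 + 16.4 + 1.7 + 2.0) / 6 = 6.1333%
Mean R_m = (8.7 − 4.8 + 4.1 + 10.4 + 1.4 − 0.7) / 6 = 3.1833%
Σ(R_i − R̄_i)(R_m − R̄_m) = 291.5633  ⇒  Cov = 291.5633 / 5 = 58.3127
Σ(R_m − R̄_m)² = 165.3483  ⇒  Var(R_m) = 165.3483 / 5 = 33.0697
β = Cov / Var(R_m) = 58.3127 / 33.0697 = 1.7633
MRP = 7.3% − 3.4% = 3.90%
E(R) = R_f + β × MRP = 3.4% + 1.7633 × 3.9% = 10.28%

10.28%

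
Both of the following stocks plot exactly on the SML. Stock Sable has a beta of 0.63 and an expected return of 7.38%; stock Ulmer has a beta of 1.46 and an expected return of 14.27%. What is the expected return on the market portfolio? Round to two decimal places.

10.45%

Both satisfy E(R) = R_f + β·MRP, so the slope of the SML is
MRP = (14.27% − 7.38%) / (1.46 − 0.63) = 6.89% / 0.83 = 8.3012%
R_f = E(R_Sable) − β_Sable·MRP = 7.38% − 0.63 × 8.3012% = 2.1502%
E(R_m) = R_f + MRP = 2.1502% + 8.3012% = 10.45%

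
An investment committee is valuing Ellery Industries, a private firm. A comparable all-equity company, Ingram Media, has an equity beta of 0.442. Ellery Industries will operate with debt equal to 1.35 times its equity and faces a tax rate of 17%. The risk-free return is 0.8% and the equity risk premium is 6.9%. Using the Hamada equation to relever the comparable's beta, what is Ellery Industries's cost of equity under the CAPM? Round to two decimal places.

7.27%

β_L = β_U × [1 + (1 − t)(D/E)] = 0.442 × [1 + (1 − 0.17) × 1.35]
    = 0.442 × [1 + 0.83 × 1.35] = 0.442 × 2.1205 = 0.9373
E(R) = R_f + β_L × MRP = 0.8% + 0.9373 × 6.9% = 7.27%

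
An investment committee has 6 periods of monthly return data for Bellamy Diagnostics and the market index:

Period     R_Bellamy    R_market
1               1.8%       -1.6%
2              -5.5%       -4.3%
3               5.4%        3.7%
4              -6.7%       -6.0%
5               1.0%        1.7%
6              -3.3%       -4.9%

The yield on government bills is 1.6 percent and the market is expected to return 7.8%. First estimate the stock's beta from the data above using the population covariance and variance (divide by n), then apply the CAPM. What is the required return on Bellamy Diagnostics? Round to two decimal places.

8.53%

Mean R_i = (1.8 − 5.5 + 5.4 − 6.7 + 1.0 − 3.3) / 6 = -1.2167%
Mean R_m = (-1.6 − 4.3 + 3.7 − 6.0 + 1.7 − 4.9) / 6 = -1.9000%
Σ(R_i − R̄_i)(R_m − R̄_m) = 84.9500  ⇒  Cov = 84.9500 / 6 = 14.1583
Σ(R_m − R̄_m)² = 75.9800  ⇒  Var(R_m) = 75.9800 / 6 = 12.6633
β = Cov / Var(R_m) = 14.1583 / 12.6633 = 1.1181
MRP = 7.8% − 1.6% = 6.20%
E(R) = R_f + β × MRP = 1.6% + 1.1181 × 6.2% = 8.53%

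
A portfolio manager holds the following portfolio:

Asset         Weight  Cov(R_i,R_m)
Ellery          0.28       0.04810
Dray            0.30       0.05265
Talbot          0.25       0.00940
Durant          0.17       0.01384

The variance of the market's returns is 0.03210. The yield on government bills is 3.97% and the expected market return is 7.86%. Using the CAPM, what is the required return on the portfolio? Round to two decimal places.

β_Ellery = 0.04810 / 0.03210 = 1.4984
β_Dray = 0.05265 / 0.03210 = 1.6402
β_Talbot = 0.00940 / 0.03210 = 0.2928
β_Durant = 0.01384 / 0.03210 = 0.4312
β_P = Σ w_i β_i = 0.28×1.4984 + 0.30×1.6402 + 0.25×0.2928 + 0.17×0.4312 = 1.0581
MRP = 7.86% − 3.97% = 3.89%
E(R_P) = R_f + β_P × MRP = 3.97% + 1.0581 × 3.89% = 8.09%

8.09%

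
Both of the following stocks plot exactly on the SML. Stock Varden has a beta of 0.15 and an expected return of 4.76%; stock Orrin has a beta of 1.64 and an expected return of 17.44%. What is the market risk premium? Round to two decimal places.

8.51%

Both satisfy E(R) = R_f + β·MRP, so the slope of the SML is
MRP = (17.44% − 4.76%) / (1.64 − 0.15) = 12.68% / 1.49 = 8.5101%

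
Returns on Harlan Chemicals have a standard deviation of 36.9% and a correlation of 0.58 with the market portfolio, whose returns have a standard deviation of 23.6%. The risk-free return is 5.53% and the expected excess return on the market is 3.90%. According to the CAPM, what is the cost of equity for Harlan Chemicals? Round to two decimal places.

9.07%

β = ρ × σ_i / σ_m = 0.58 × 36.9% / 23.6% = 0.9069
E(R) = 5.53% + 0.9069 × 3.90% = 9.07%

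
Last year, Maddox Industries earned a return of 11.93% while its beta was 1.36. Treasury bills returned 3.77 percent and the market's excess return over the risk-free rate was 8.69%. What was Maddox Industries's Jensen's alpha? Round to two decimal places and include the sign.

CAPM benchmark = R_f + β(R_m − R_f) = 3.77% + 1.36 × 8.69% = 15.5884%
α = actual − benchmark = 11.93% − 15.5884% = -3.66%

-3.66%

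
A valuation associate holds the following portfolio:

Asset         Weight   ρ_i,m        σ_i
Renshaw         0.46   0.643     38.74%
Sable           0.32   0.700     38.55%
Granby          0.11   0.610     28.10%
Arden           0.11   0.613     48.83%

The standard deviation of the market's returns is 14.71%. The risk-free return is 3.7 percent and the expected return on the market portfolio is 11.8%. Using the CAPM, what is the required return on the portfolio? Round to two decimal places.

17.62%

β_Renshaw = 0.643 × 38.74% / 14.71% = 1.6934
β_Sable = 0.700 × 38.55% / 14.71% = 1.8345
β_Granby = 0.610 × 28.10% / 14.71% = 1.1653
β_Arden = 0.613 × 48.83% / 14.71% = 2.0349
β_P = Σ w_i β_i = 0.46×1.6934 + 0.32×1.8345 + 0.11×1.1653 + 0.11×2.0349 = 1.7180
MRP = 11.8% − 3.7% = 8.10%
E(R_P) = R_f + β_P × MRP = 3.7% + 1.7180 × 8.1% = 17.62%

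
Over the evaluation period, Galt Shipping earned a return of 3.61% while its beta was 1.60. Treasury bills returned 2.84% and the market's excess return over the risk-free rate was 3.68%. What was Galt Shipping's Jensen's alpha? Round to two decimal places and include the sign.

-5.12%

CAPM benchmark = R_f + β(R_m − R_f) = 2.84% + 1.60 × 3.68% = 8.7280%
α = actual − benchmark = 3.61% − 8.7280% = -5.12%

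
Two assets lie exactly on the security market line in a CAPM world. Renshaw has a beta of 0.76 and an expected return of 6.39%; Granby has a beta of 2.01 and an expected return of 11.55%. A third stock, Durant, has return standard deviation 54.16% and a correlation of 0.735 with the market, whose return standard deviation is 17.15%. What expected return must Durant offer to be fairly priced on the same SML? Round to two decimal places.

12.83%

MRP = (11.55% − 6.39%) / (2.01 − 0.76) = 4.1280%
R_f = 6.39% − 0.76 × 4.1280% = 3.2527%
β_Durant = ρ·σ_i/σ_m = 0.735 × 54.16 / 17.15 = 2.3211
E(R_Durant) = R_f + β × MRP = 3.2527% + 2.3211 × 4.1280% = 12.83%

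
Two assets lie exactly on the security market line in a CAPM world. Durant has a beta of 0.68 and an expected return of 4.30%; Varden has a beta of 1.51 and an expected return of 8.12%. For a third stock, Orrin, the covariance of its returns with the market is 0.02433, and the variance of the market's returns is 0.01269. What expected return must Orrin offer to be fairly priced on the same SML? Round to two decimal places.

MRP = (8.12% − 4.30%) / (1.51 − 0.68) = 4.6024%
R_f = 4.30% − 0.68 × 4.6024% = 1.1704%
β_Orrin = Cov / Var(R_m) = 0.02433 / 0.01269 = 1.9173
E(R_Orrin) = R_f + β × MRP = 1.1704% + 1.9173 × 4.6024% = 9.99%

9.99%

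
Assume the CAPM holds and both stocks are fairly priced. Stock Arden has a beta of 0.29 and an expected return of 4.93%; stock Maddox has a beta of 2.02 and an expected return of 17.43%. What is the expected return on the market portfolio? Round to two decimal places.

Both satisfy E(R) = R_f + β·MRP, so the slope of the SML is
MRP = (17.43% − 4.93%) / (2.02 − 0.29) = 12.50% / 1.73 = 7.2254%
R_f = E(R_Arden) − β_Arden·MRP = 4.93% − 0.29 × 7.2254% = 2.8346%
E(R_m) = R_f + MRP = 2.8346% + 7.2254% = 10.06%

10.06%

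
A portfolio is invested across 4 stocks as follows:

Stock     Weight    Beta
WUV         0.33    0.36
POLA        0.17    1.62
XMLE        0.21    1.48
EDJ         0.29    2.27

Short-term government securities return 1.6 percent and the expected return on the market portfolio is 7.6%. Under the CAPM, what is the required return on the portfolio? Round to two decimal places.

β_P = Σ w_i β_i = 0.33×0.36 + 0.17×1.62 + 0.21×1.48 + 0.29×2.27 = 1.3633
MRP = 7.6% − 1.6% = 6.00%
E(R_P) = R_f + β_P × MRP = 1.6% + 1.3633 × 6.0% = 9.78%

9.78%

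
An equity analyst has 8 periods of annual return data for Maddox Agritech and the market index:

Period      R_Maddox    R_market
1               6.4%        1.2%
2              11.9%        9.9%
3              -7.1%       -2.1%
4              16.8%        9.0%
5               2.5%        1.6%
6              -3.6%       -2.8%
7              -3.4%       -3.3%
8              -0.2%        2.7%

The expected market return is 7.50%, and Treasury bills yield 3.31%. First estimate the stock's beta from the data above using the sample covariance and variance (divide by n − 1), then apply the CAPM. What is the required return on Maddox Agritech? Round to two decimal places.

9.55%

Mean R_i = (6.4 + 11.9 − 7.1 + 16.8 + 2.5 − 3.6 − 3.4 − 0.2) / 8 = 2.9125%
Mean R_m = (1.2 + 9.9 − 2.1 + 9.0 + 1.6 − 2.8 − 3.3 + 2.7) / 8 = 2.0250%
Σ(R_i − R̄_i)(R_m − R̄_m) = 269.1775  ⇒  Cov = 269.1775 / 7 = 38.4539
Σ(R_m − R̄_m)² = 180.6350  ⇒  Var(R_m) = 180.6350 / 7 = 25.8050
β = Cov / Var(R_m) = 38.4539 / 25.8050 = 1.4902
MRP = 7.50% − 3.31% = 4.19%
E(R) = R_f + β × MRP = 3.31% + 1.4902 × 4.19% = 9.55%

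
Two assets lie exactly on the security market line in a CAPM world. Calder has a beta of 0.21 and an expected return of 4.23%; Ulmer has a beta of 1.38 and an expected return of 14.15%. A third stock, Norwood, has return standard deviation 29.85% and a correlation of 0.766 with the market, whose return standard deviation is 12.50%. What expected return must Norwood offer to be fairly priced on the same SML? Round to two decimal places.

MRP = (14.15% − 4.23%) / (1.38 − 0.21) = 8.4786%
R_f = 4.23% − 0.21 × 8.4786% = 2.4495%
β_Norwood = ρ·σ_i/σ_m = 0.766 × 29.85 / 12.50 = 1.8292
E(R_Norwood) = R_f + β × MRP = 2.4495% + 1.8292 × 8.4786% = 17.96%

17.96%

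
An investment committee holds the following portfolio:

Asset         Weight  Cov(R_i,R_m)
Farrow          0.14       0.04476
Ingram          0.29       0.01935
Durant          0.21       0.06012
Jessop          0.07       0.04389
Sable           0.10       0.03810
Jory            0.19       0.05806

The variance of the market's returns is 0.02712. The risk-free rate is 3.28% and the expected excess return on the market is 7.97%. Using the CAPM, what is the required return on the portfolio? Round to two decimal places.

15.75%

β_Farrow = 0.04476 / 0.02712 = 1.6504
β_Ingram = 0.01935 / 0.02712 = 0.7135
β_Durant = 0.06012 / 0.02712 = 2.2168
β_Jessop = 0.04389 / 0.02712 = 1.6184
β_Sable = 0.03810 / 0.02712 = 1.4049
β_Jory = 0.05806 / 0.02712 = 2.1409
β_P = Σ w_i β_i = 0.14×1.6504 + 0.29×0.7135 + 0.21×2.2168 + 0.07×1.6184 + 0.10×1.4049 + 0.19×2.1409 = 1.5640
E(R_P) = R_f + β_P × MRP = 3.28% + 1.5640 × 7.97% = 15.75%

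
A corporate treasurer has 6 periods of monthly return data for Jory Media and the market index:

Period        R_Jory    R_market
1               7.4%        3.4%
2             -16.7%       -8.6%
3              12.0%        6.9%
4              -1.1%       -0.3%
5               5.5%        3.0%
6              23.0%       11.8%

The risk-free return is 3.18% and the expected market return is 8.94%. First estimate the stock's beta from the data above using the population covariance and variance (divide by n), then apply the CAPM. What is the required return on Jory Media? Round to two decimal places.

Mean R_i = (7.4 − 16.7 + 12.0 − 1.1 + 5.5 + 23.0) / 6 = 5.0167%
Mean R_m = (3.4 − 8.6 + 6.9 − 0.3 + 3.0 + 11.8) / 6 = 2.7000%
Σ(R_i − R̄_i)(R_m − R̄_m) = 458.5400  ⇒  Cov = 458.5400 / 6 = 76.4233
Σ(R_m − R̄_m)² = 237.7200  ⇒  Var(R_m) = 237.7200 / 6 = 39.6200
β = Cov / Var(R_m) = 76.4233 / 39.6200 = 1.9289
MRP = 8.94% − 3.18% = 5.76%
E(R) = R_f + β × MRP = 3.18% + 1.9289 × 5.76% = 14.29%

14.29%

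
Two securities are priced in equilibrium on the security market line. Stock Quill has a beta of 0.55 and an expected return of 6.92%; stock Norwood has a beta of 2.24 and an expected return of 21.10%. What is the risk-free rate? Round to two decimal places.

2.31%

Both satisfy E(R) = R_f + β·MRP, so the slope of the SML is
MRP = (21.10% − 6.92%) / (2.24 − 0.55) = 14.18% / 1.69 = 8.3905%
R_f = E(R_Quill) − β_Quill·MRP = 6.92% − 0.55 × 8.3905% = 2.3052%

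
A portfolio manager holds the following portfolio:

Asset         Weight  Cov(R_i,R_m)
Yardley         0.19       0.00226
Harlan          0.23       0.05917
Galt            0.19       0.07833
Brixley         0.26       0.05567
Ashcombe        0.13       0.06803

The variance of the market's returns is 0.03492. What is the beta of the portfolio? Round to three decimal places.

1.496

β_Yardley = 0.00226 / 0.03492 = 0.0647
β_Harlan = 0.05917 / 0.03492 = 1.6944
β_Galt = 0.07833 / 0.03492 = 2.2431
β_Brixley = 0.05567 / 0.03492 = 1.5942
β_Ashcombe = 0.06803 / 0.03492 = 1.9482
β_P = Σ w_i β_i = 0.19×0.0647 + 0.23×1.6944 + 0.19×2.2431 + 0.26×1.5942 + 0.13×1.9482 = 1.4960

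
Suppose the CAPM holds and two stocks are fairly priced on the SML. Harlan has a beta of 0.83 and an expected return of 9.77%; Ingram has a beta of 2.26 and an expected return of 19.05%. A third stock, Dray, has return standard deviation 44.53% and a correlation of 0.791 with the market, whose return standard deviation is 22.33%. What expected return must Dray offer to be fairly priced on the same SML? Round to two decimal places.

14.62%

MRP = (19.05% − 9.77%) / (2.26 − 0.83) = 6.4895%
R_f = 9.77% − 0.83 × 6.4895% = 4.3837%
β_Dray = ρ·σ_i/σ_m = 0.791 × 44.53 / 22.33 = 1.5774
E(R_Dray) = R_f + β × MRP = 4.3837% + 1.5774 × 6.4895% = 14.62%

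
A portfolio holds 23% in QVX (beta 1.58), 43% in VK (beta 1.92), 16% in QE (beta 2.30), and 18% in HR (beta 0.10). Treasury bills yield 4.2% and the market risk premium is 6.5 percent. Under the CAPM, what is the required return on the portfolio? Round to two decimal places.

14.44%

β_P = Σ w_i β_i = 0.23×1.58 + 0.43×1.92 + 0.16×2.30 + 0.18×0.10 = 1.5750
E(R_P) = R_f + β_P × MRP = 4.2% + 1.5750 × 6.5% = 14.44%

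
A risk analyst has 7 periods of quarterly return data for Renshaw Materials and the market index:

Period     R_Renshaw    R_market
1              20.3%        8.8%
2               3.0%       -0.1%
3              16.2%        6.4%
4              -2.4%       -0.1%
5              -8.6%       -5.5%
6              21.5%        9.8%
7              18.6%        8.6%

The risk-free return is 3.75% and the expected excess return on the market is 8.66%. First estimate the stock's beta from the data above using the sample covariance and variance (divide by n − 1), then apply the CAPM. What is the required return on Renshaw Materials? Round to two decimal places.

Mean R_i = (20.3 + 3.0 + 16.2 − 2.4 − 8.6 + 21.5 + 18.6) / 7 = 9.8000%
Mean R_m = (8.8 − 0.1 + 6.4 − 0.1 − 5.5 + 9.8 + 8.6) / 7 = 3.9857%
Σ(R_i − R̄_i)(R_m − R̄_m) = 426.8000  ⇒  Cov = 426.8000 / 6 = 71.1333
Σ(R_m − R̄_m)² = 207.4686  ⇒  Var(R_m) = 207.4686 / 6 = 34.5781
β = Cov / Var(R_m) = 71.1333 / 34.5781 = 2.0572
E(R) = R_f + β × MRP = 3.75% + 2.0572 × 8.66% = 21.57%

21.57%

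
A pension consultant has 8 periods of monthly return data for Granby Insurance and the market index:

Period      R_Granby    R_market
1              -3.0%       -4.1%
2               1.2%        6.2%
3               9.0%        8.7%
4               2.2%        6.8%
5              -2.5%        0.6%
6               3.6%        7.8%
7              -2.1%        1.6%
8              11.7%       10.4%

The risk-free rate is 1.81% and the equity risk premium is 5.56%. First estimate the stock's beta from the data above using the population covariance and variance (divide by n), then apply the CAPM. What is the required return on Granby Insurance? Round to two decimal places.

Mean R_i = (-3.0 + 1.2 + 9.0 + 2.2 − 2.5 + 3.6 − 2.1 + 11.7) / 8 = 2.5125%
Mean R_m = (-4.1 + 6.2 + 8.7 + 6.8 + 0.6 + 7.8 + 1.6 + 10.4) / 8 = 4.7500%
Σ(R_i − R̄_i)(R_m − R̄_m) = 162.4250  ⇒  Cov = 162.4250 / 8 = 20.3031
Σ(R_m − R̄_m)² = 168.6000  ⇒  Var(R_m) = 168.6000 / 8 = 21.0750
β = Cov / Var(R_m) = 20.3031 / 21.0750 = 0.9634
E(R) = R_f + β × MRP = 1.81% + 0.9634 × 5.56% = 7.17%

7.17%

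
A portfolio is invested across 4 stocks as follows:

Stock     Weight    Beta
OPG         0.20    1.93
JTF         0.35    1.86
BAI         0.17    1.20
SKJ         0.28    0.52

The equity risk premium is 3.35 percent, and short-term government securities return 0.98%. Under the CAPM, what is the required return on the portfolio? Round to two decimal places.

5.63%

β_P = Σ w_i β_i = 0.20×1.93 + 0.35×1.86 + 0.17×1.20 + 0.28×0.52 = 1.3866
E(R_P) = R_f + β_P × MRP = 0.98% + 1.3866 × 3.35% = 5.63%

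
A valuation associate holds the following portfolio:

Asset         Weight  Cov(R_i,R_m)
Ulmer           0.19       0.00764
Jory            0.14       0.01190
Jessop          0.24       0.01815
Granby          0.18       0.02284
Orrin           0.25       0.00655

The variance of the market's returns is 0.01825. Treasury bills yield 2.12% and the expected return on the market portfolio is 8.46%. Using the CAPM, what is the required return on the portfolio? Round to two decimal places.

6.71%

β_Ulmer = 0.00764 / 0.01825 = 0.4186
β_Jory = 0.01190 / 0.01825 = 0.6521
β_Jessop = 0.01815 / 0.01825 = 0.9945
β_Granby = 0.02284 / 0.01825 = 1.2515
β_Orrin = 0.00655 / 0.01825 = 0.3589
β_P = Σ w_i β_i = 0.19×0.4186 + 0.14×0.6521 + 0.24×0.9945 + 0.18×1.2515 + 0.25×0.3589 = 0.7245
MRP = 8.46% − 2.12% = 6.34%
E(R_P) = R_f + β_P × MRP = 2.12% + 0.7245 × 6.34% = 6.71%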